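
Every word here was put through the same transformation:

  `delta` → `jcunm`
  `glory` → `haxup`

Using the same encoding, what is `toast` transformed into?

cbjxc

The output letters match the input read backwards, each shifted +9: delta reversed is atled. Read the word backwards and shift each letter +9.
On toast: reverse → tsaot; then shift: t+9=c, s+9=b, a+9=j, o+9=x, t+9=c.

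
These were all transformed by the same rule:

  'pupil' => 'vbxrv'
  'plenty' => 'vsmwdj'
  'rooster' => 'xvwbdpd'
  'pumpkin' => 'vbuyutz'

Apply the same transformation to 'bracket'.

hyilupf

Each letter shifts forward by (position + 6), i.e. 6, 7, 8, … — the shift grows by one for each successive letter.
Applying it to bracket: b+6=h, r+7=y, a+8=i, c+9=l, k+10=u, e+11=p, t+12=f.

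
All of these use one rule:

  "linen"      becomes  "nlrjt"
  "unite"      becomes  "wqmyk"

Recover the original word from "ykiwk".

where

Each letter shifts forward by (position + 2), i.e. 2, 3, 4, … — the shift grows by one for each successive letter.
Reversing it on ykiwk: y−2=w, k−3=h, i−4=e, w−5=r, k−6=e.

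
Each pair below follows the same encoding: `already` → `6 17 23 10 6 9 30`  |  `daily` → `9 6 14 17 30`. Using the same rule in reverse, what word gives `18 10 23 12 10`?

a is letter #1 and maps to 6: an offset of 5. Each letter is replaced by its alphabet position (a=1..z=26) + 5.
Decoding 18 10 23 12 10: 18→(18−5)÷1=13=m, 10→(10−5)÷1=5=e, 23→(23−5)÷1=18=r, 12→(12−5)÷1=7=g, 10→(10−5)÷1=5=e.

merge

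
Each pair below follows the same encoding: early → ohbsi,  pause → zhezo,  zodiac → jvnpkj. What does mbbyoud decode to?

The shifts repeat in a cycle of length 2: positions 0,1,… shift by +10, +7, then the pattern repeats.
Decoding mbbyoud: m−10=c, b−7=u, b−10=r, y−7=r, o−10=e, u−7=n, d−10=t.

current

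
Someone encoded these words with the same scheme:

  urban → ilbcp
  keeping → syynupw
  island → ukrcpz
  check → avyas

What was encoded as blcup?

brain

Each letter's alphabet position (a=0..z=25) is mapped through 25·x+2 mod 26 — an affine cipher.
Undoing it on blcup: b(1)→25·(1−2)≡1=b; l(11)→25·(11−2)≡17=r; c(2)→25·(2−2)≡0=a; u(20)→25·(20−2)≡8=i; p(15)→25·(15−2)≡13=n (all mod 26).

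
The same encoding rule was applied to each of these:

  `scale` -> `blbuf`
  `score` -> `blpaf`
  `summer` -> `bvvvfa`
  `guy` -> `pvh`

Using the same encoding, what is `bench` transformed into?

kfwlq

The rule splits by letter class: vowels +1, consonants +9.
On bench: b(cons)+9=k, e(vowel)+1=f, n(cons)+9=w, c(cons)+9=l, h(cons)+9=q.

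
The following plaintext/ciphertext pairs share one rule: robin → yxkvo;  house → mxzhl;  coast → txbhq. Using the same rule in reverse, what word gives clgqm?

depth

r(17)→y(24) and o(14)→x(23) fit y≡9x+1 (mod 26); the inverse of 9 mod 26 is 3. This is an affine cipher: with a=0,…,z=25, each position x becomes (9x+1) mod 26.
Reversing it on clgqm: c(2)→3·(2−1)≡3=d; l(11)→3·(11−1)≡4=e; g(6)→3·(6−1)≡15=p; q(16)→3·(16−1)≡19=t; m(12)→3·(12−1)≡7=h (all mod 26).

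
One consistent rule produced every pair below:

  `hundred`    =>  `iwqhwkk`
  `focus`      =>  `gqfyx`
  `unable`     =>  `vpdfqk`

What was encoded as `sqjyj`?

In hundred: h→i is +1, u→w is +2, n→q is +3, d→h is +4 — the shift increases by 1 each position. The shift increases by 1 at each position, starting from +1: 1, 2, 3, ….
Reversing it on sqjyj: s−1=r, q−2=o, j−3=g, y−4=u, j−5=e.

rogue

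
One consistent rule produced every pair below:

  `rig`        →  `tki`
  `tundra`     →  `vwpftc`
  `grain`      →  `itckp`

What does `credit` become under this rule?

etgfkv

Compare letters: r→t is +2, i→k is +2, g→i is +2 — a constant shift. This is a Caesar cipher with shift 2.
For credit: c+2=e, r+2=t, e+2=g, d+2=f, i+2=k, t+2=v.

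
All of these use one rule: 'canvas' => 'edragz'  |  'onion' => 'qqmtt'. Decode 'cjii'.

aged

In canvas: c→e is +2, a→d is +3, n→r is +4, v→a is +5 — the shift increases by 1 each position. Letter i (0-indexed) is shifted by i+2, so successive shifts are 2, 3, 4, ….
Reversing it on cjii: c−2=a, j−3=g, i−4=e, i−5=d.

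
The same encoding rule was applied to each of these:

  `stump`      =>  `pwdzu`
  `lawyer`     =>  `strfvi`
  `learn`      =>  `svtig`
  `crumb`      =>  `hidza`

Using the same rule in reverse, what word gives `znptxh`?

s(18)→p(15) and t(19)→w(22) fit y≡7x+19 (mod 26); the inverse of 7 mod 26 is 15. This is an affine cipher: with a=0,…,z=25, each position x becomes (7x+19) mod 26.
Reversing it on znptxh: z(25)→15·(25−19)≡12=m; n(13)→15·(13−19)≡14=o; p(15)→15·(15−19)≡18=s; t(19)→15·(19−19)≡0=a; x(23)→15·(23−19)≡8=i; h(7)→15·(7−19)≡2=c (all mod 26).

mosaic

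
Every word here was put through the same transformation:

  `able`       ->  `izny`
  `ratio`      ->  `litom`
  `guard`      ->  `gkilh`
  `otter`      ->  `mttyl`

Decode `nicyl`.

laser

This is an affine cipher: with a=0,…,z=25, each position x becomes (17x+8) mod 26.
Decoding nicyl: n(13)→23·(13−8)≡11=l; i(8)→23·(8−8)≡0=a; c(2)→23·(2−8)≡18=s; y(24)→23·(24−8)≡4=e; l(11)→23·(11−8)≡17=r (all mod 26).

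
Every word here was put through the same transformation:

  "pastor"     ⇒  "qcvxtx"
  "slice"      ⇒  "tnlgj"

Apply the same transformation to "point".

In pastor: p→q is +1, a→c is +2, s→v is +3, t→x is +4 — the shift increases by 1 each position. Letter i (0-indexed) is shifted by i+1, so successive shifts are 1, 2, 3, ….
For point: p+1=q, o+2=q, i+3=l, n+4=r, t+5=y.

qqlry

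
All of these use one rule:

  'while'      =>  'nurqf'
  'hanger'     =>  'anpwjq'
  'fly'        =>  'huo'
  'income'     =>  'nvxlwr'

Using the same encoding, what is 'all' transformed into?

uuj

The output letters match the input read backwards, each shifted +9: while reversed is elihw. Two steps: reverse the string, then apply a Caesar shift of +9.
Applying it to all: reverse → lla; then shift: l+9=u, l+9=u, a+9=j.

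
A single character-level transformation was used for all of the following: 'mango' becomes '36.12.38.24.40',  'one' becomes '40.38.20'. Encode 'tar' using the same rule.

50.12.46

m(#13)→36 and a(#1)→12: differences scale by 2, so n = 2·pos + 10. The formula is n = 2×(alphabet index, a=1) + 10.
On tar: t=20→50, a=1→12, r=18→46.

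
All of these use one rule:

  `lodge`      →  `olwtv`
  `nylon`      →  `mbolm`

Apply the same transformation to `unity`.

Each pair mirrors across the alphabet (l↔o, o↔l, d↔w): positions sum to 25. Letters are reflected about the middle of the alphabet (position → 25−position): Atbash.
Applying it to unity: u↔f, n↔m, i↔r, t↔g, y↔b.

fmrgb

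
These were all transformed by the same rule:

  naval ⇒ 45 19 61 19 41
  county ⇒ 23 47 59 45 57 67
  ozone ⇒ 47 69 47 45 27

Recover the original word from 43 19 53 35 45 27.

marine

Each letter becomes 2×(its alphabet position, a=1..z=26) + 17.
Undoing it on 43 19 53 35 45 27: 43→(43−17)÷2=13=m, 19→(19−17)÷2=1=a, 53→(53−17)÷2=18=r, 35→(35−17)÷2=9=i, 45→(45−17)÷2=14=n, 27→(27−17)÷2=5=e.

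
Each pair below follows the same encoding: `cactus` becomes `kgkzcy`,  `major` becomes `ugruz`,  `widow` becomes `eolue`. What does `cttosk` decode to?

unlike

Shifts by position in cactus: pos 0: c→k (+8), pos 1: a→g (+6), pos 2: c→k (+8), pos 3: t→z (+6) — repeating every 2. The shifts repeat in a cycle of length 2: positions 0,1,… shift by +8, +6, then the pattern repeats.
Undoing it on cttosk: c−8=u, t−6=n, t−8=l, o−6=i, s−8=k, k−6=e.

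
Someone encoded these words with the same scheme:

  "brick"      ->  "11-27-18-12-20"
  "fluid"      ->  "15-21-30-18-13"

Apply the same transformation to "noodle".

23-24-24-13-21-14

Each letter is replaced by its alphabet position (a=1..z=26) + 9.
Applying it to noodle: n=14→23, o=15→24, o=15→24, d=4→13, l=12→21, e=5→14.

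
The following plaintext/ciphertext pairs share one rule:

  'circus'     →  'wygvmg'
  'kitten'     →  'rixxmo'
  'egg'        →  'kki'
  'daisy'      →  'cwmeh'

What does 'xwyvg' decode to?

crust

The output letters match the input read backwards, each shifted +4: circus reversed is sucric. The word is reversed, then every letter is shifted forward by 4.
Decoding xwyvg: shift back: x−4=t, w−4=s, y−4=u, v−4=r, g−4=c → tsurc; then reverse → crust.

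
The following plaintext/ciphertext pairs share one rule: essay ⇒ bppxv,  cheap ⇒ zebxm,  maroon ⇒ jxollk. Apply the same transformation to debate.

Compare letters: e→b is +23, s→p is +23, s→p is +23 — a constant shift. This is a Caesar cipher with shift 23.
For debate: d+23=a, e+23=b, b+23=y, a+23=x, t+23=q, e+23=b.

abyxqb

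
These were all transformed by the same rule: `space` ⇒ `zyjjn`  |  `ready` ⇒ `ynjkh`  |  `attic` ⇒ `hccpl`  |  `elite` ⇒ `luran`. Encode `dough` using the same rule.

kxdnq

The shifts repeat in a cycle of length 3: positions 0,1,… shift by +7, +9, +9, then the pattern repeats.
Applying it to dough: d+7=k, o+9=x, u+9=d, g+7=n, h+9=q.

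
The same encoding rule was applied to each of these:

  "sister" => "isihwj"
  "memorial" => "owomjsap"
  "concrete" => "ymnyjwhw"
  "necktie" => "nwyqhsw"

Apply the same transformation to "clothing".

ypmhtsnu

s(18)→i(8) and i(8)→s(18) fit y≡25x+0 (mod 26); the inverse of 25 mod 26 is 25. Treating letters as 0–25, the rule is x ↦ 25x + 0 (mod 26).
Applying it to clothing: c(2)→25·2+0≡24=y; l(11)→25·11+0≡15=p; o(14)→25·14+0≡12=m; t(19)→25·19+0≡7=h; h(7)→25·7+0≡19=t; i(8)→25·8+0≡18=s; n(13)→25·13+0≡13=n; g(6)→25·6+0≡20=u (all mod 26).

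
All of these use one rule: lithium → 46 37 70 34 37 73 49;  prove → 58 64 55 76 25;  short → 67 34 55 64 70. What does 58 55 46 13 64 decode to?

l(#12)→46 and i(#9)→37: differences scale by 3, so n = 3·pos + 10. With a=1..z=26, the number is 3·pos + 10.
Undoing it on 58 55 46 13 64: 58→(58−10)÷3=16=p, 55→(55−10)÷3=15=o, 46→(46−10)÷3=12=l, 13→(13−10)÷3=1=a, 64→(64−10)÷3=18=r.

polar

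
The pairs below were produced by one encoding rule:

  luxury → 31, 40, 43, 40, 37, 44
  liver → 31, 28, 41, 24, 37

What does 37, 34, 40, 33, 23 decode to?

l is letter #12 and maps to 31: an offset of 19. Letters become their 1-based position plus 19 (so a→20, b→21, …).
Undoing it on 37, 34, 40, 33, 23: 37→(37−19)÷1=18=r, 34→(34−19)÷1=15=o, 40→(40−19)÷1=21=u, 33→(33−19)÷1=14=n, 23→(23−19)÷1=4=d.

round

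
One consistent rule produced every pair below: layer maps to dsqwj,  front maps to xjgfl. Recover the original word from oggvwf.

Compare letters: l→d is +18, a→s is +18, y→q is +18 — a constant shift. Each letter is shifted forward by 18 in the alphabet (a Caesar shift of +18).
Undoing it on oggvwf: o−18=w, g−18=o, g−18=o, v−18=d, w−18=e, f−18=n.

wooden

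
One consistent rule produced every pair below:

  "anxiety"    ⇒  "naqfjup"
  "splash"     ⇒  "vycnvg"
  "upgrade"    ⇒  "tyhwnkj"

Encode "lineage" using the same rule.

cfajnhj

a(0)→n(13) and n(13)→a(0) fit y≡25x+13 (mod 26); the inverse of 25 mod 26 is 25. Each letter's alphabet position (a=0..z=25) is mapped through 25·x+13 mod 26 — an affine cipher.
Applying it to lineage: l(11)→25·11+13≡2=c; i(8)→25·8+13≡5=f; n(13)→25·13+13≡0=a; e(4)→25·4+13≡9=j; a(0)→25·0+13≡13=n; g(6)→25·6+13≡7=h; e(4)→25·4+13≡9=j (all mod 26).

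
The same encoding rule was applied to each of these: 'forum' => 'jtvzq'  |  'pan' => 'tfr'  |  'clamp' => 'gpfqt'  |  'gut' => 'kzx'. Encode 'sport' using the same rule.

wttvx

Two shifts are in play — +5 for a/e/i/o/u, +4 for every other letter.
Applying it to sport: s(cons)+4=w, p(cons)+4=t, o(vowel)+5=t, r(cons)+4=v, t(cons)+4=x.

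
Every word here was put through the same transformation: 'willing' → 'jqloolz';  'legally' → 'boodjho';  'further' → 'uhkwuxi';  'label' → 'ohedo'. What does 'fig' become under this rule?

The output letters match the input read backwards, each shifted +3: willing reversed is gnilliw. Two steps: reverse the string, then apply a Caesar shift of +3.
For fig: reverse → gif; then shift: g+3=j, i+3=l, f+3=i.

jli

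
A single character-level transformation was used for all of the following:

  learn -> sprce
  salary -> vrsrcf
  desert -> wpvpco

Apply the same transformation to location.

This is an affine cipher: with a=0,…,z=25, each position x becomes (19x+17) mod 26.
On location: l(11)→19·11+17≡18=s; o(14)→19·14+17≡23=x; c(2)→19·2+17≡3=d; a(0)→19·0+17≡17=r; t(19)→19·19+17≡14=o; i(8)→19·8+17≡13=n; o(14)→19·14+17≡23=x; n(13)→19·13+17≡4=e (all mod 26).

sxdronxe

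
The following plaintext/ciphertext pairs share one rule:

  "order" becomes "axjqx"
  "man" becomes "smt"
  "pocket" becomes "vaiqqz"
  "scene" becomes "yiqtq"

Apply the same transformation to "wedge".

cqjmq

The shift depends on letter class: consonant r→x is +6, but vowel o→a is +12. The rule splits by letter class: vowels +12, consonants +6.
On wedge: w(cons)+6=c, e(vowel)+12=q, d(cons)+6=j, g(cons)+6=m, e(vowel)+12=q.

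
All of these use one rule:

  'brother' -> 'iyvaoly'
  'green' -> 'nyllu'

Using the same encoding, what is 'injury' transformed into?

Each letter is shifted forward by 7 in the alphabet (a Caesar shift of +7).
On injury: i+7=p, n+7=u, j+7=q, u+7=b, r+7=y, y+7=f.

puqbyf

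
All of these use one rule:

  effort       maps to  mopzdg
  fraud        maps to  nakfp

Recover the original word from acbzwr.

In effort: e→m is +8, f→o is +9, f→p is +10, o→z is +11 — the shift increases by 1 each position. Letter i (0-indexed) is shifted by i+8, so successive shifts are 8, 9, 10, ….
Undoing it on acbzwr: a−8=s, c−9=t, b−10=r, z−11=o, w−12=k, r−13=e.

stroke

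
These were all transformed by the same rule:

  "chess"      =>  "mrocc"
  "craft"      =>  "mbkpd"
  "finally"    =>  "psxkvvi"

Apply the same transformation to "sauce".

This is a Caesar cipher with shift 10.
Applying it to sauce: s+10=c, a+10=k, u+10=e, c+10=m, e+10=o.

ckemo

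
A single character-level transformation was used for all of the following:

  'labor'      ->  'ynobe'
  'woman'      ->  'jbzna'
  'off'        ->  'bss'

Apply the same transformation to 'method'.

Compare letters: l→y is +13, a→n is +13, b→o is +13 — a constant shift. Every letter moves 13 places later in the alphabet, wrapping around z→a.
Applying it to method: m+13=z, e+13=r, t+13=g, h+13=u, o+13=b, d+13=q.

zrgubq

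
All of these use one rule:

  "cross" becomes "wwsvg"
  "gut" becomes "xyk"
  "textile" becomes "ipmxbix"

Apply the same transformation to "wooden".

The output letters match the input read backwards, each shifted +4: cross reversed is ssorc. Two steps: reverse the string, then apply a Caesar shift of +4.
On wooden: reverse → nedoow; then shift: n+4=r, e+4=i, d+4=h, o+4=s, o+4=s, w+4=a.

rihssa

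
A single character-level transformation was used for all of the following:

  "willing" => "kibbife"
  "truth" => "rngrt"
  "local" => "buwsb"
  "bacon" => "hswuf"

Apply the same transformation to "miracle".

Treating letters as 0–25, the rule is x ↦ 15x + 18 (mod 26).
On miracle: m(12)→15·12+18≡16=q; i(8)→15·8+18≡8=i; r(17)→15·17+18≡13=n; a(0)→15·0+18≡18=s; c(2)→15·2+18≡22=w; l(11)→15·11+18≡1=b; e(4)→15·4+18≡0=a (all mod 26).

qinswba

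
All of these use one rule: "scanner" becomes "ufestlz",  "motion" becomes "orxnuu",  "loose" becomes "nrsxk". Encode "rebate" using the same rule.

In scanner: s→u is +2, c→f is +3, a→e is +4, n→s is +5 — the shift increases by 1 each position. Letter i (0-indexed) is shifted by i+2, so successive shifts are 2, 3, 4, ….
On rebate: r+2=t, e+3=h, b+4=f, a+5=f, t+6=z, e+7=l.

thffzl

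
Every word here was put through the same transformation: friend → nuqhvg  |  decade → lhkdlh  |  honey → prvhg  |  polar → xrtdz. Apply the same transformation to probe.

The shifts repeat in a cycle of length 2: positions 0,1,… shift by +8, +3, then the pattern repeats.
For probe: p+8=x, r+3=u, o+8=w, b+3=e, e+8=m.

xuwem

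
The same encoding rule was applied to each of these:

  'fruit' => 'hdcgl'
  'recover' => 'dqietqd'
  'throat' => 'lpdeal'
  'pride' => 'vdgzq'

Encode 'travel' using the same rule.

f(5)→h(7) and r(17)→d(3) fit y≡17x+0 (mod 26); the inverse of 17 mod 26 is 23. This is an affine cipher: with a=0,…,z=25, each position x becomes (17x+0) mod 26.
For travel: t(19)→17·19+0≡11=l; r(17)→17·17+0≡3=d; a(0)→17·0+0≡0=a; v(21)→17·21+0≡19=t; e(4)→17·4+0≡16=q; l(11)→17·11+0≡5=f (all mod 26).

ldatqf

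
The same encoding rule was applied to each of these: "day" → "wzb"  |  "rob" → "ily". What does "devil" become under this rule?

Each pair mirrors across the alphabet (d↔w, a↔z, y↔b): positions sum to 25. Letters are reflected about the middle of the alphabet (position → 25−position): Atbash.
Applying it to devil: d↔w, e↔v, v↔e, i↔r, l↔o.

wvero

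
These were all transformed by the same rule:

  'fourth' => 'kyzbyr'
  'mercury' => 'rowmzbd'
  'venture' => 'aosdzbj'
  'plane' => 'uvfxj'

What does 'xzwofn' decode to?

spread

A repeating key of period 2 is used — shifts +5, +10 over and over.
Undoing it on xzwofn: x−5=s, z−10=p, w−5=r, o−10=e, f−5=a, n−10=d.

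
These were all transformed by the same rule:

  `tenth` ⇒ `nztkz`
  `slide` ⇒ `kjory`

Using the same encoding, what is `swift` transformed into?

The word is reversed, then every letter is shifted forward by 6.
For swift: reverse → tfiws; then shift: t+6=z, f+6=l, i+6=o, w+6=c, s+6=y.

zlocy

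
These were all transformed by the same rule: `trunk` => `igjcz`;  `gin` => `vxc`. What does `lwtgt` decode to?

where

Compare letters: t→i is +15, r→g is +15, u→j is +15 — a constant shift. Each letter is shifted forward by 15 in the alphabet (a Caesar shift of +15).
Decoding lwtgt: l−15=w, w−15=h, t−15=e, g−15=r, t−15=e.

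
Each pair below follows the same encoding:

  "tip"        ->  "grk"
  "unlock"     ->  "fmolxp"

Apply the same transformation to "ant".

zmg

Each letter is replaced by its mirror in the alphabet: a↔z, b↔y, c↔x, and so on (the Atbash cipher).
For ant: a↔z, n↔m, t↔g.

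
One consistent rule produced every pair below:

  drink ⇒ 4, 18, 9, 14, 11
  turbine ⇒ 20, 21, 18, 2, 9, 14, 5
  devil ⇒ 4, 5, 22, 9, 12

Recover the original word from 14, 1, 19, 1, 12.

nasal

d is letter #4 and maps to 4: an offset of 0. Each letter is replaced by its alphabet position (a=1, b=2, …, z=26).
Undoing it on 14, 1, 19, 1, 12: 14=n, 1=a, 19=s, 1=a, 12=l.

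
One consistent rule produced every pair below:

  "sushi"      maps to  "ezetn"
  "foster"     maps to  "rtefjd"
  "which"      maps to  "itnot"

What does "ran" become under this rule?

dfz

Two shifts are in play — +5 for a/e/i/o/u, +12 for every other letter.
On ran: r(cons)+12=d, a(vowel)+5=f, n(cons)+12=z.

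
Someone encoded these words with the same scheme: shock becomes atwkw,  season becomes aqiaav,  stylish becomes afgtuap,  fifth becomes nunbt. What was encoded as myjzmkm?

embrace

It's a Vigenère-style cipher with numeric key [8,12,8]: position i shifts by key[i mod 3].
Reversing it on myjzmkm: m−8=e, y−12=m, j−8=b, z−8=r, m−12=a, k−8=c, m−8=e.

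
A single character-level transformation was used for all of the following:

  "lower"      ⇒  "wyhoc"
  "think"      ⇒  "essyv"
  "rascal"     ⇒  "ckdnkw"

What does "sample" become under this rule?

dkxawo

The shift depends on letter class: consonant l→w is +11, but vowel o→y is +10. The rule splits by letter class: vowels +10, consonants +11.
For sample: s(cons)+11=d, a(vowel)+10=k, m(cons)+11=x, p(cons)+11=a, l(cons)+11=w, e(vowel)+10=o.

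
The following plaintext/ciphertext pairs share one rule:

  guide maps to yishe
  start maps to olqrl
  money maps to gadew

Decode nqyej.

bagel

g(6)→y(24) and u(20)→i(8) fit y≡23x+16 (mod 26); the inverse of 23 mod 26 is 17. Each letter's alphabet position (a=0..z=25) is mapped through 23·x+16 mod 26 — an affine cipher.
Decoding nqyej: n(13)→17·(13−16)≡1=b; q(16)→17·(16−16)≡0=a; y(24)→17·(24−16)≡6=g; e(4)→17·(4−16)≡4=e; j(9)→17·(9−16)≡11=l (all mod 26).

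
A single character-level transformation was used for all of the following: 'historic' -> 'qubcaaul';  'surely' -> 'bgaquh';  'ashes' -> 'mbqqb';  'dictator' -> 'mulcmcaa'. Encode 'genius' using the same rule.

Two shifts are in play — +12 for a/e/i/o/u, +9 for every other letter.
On genius: g(cons)+9=p, e(vowel)+12=q, n(cons)+9=w, i(vowel)+12=u, u(vowel)+12=g, s(cons)+9=b.

pqwugb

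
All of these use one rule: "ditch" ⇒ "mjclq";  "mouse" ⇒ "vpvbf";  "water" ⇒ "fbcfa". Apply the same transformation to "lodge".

The shift depends on letter class: consonant d→m is +9, but vowel i→j is +1. The rule splits by letter class: vowels +1, consonants +9.
For lodge: l(cons)+9=u, o(vowel)+1=p, d(cons)+9=m, g(cons)+9=p, e(vowel)+1=f.

upmpf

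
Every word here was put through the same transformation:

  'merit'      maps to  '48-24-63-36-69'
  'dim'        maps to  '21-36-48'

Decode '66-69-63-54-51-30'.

m(#13)→48 and e(#5)→24: differences scale by 3, so n = 3·pos + 9. With a=1..z=26, the number is 3·pos + 9.
Undoing it on 66-69-63-54-51-30: 66→(66−9)÷3=19=s, 69→(69−9)÷3=20=t, 63→(63−9)÷3=18=r, 54→(54−9)÷3=15=o, 51→(51−9)÷3=14=n, 30→(30−9)÷3=7=g.

strong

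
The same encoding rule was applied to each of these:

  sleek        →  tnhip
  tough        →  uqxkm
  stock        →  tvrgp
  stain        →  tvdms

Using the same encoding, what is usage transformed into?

In sleek: s→t is +1, l→n is +2, e→h is +3, e→i is +4 — the shift increases by 1 each position. The shift increases by 1 at each position, starting from +1: 1, 2, 3, ….
For usage: u+1=v, s+2=u, a+3=d, g+4=k, e+5=j.

vudkj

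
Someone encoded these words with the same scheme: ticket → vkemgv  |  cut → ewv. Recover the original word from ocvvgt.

Compare letters: t→v is +2, i→k is +2, c→e is +2 — a constant shift. Every letter moves 2 places later in the alphabet, wrapping around z→a.
Decoding ocvvgt: o−2=m, c−2=a, v−2=t, v−2=t, g−2=e, t−2=r.

matter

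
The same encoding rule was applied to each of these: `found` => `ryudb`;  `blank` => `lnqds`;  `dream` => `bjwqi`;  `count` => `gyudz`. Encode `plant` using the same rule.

This is an affine cipher: with a=0,…,z=25, each position x becomes (21x+16) mod 26.
On plant: p(15)→21·15+16≡19=t; l(11)→21·11+16≡13=n; a(0)→21·0+16≡16=q; n(13)→21·13+16≡3=d; t(19)→21·19+16≡25=z (all mod 26).

tnqdz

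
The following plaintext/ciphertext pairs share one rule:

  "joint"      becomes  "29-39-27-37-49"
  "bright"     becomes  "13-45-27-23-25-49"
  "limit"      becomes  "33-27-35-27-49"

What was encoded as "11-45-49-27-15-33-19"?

The formula is n = 2×(alphabet index, a=1) + 9.
Undoing it on 11-45-49-27-15-33-19: 11→(11−9)÷2=1=a, 45→(45−9)÷2=18=r, 49→(49−9)÷2=20=t, 27→(27−9)÷2=9=i, 15→(15−9)÷2=3=c, 33→(33−9)÷2=12=l, 19→(19−9)÷2=5=e.

article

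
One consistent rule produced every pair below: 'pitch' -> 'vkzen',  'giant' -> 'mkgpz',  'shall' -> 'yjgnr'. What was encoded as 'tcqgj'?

naked

Shifts by position in pitch: pos 0: p→v (+6), pos 1: i→k (+2), pos 2: t→z (+6), pos 3: c→e (+2) — repeating every 2. A repeating key of period 2 is used — shifts +6, +2 over and over.
Decoding tcqgj: t−6=n, c−2=a, q−6=k, g−2=e, j−6=d.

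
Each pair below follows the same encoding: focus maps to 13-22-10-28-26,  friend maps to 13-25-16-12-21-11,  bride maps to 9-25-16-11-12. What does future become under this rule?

13-28-27-28-25-12

f is letter #6 and maps to 13: an offset of 7. Each letter is replaced by its alphabet position (a=1..z=26) + 7.
Applying it to future: f=6→13, u=21→28, t=20→27, u=21→28, r=18→25, e=5→12.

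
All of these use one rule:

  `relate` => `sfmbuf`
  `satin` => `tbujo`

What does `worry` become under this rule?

xpssz

Compare letters: r→s is +1, e→f is +1, l→m is +1 — a constant shift. Each letter is shifted forward by 1 in the alphabet (a Caesar shift of +1).
For worry: w+1=x, o+1=p, r+1=s, r+1=s, y+1=z.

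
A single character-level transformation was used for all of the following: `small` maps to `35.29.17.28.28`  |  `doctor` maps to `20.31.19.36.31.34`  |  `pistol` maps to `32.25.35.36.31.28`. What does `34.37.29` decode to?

rum

s is letter #19 and maps to 35: an offset of 16. The number is (letter's place in the alphabet, a=1) + 16.
Decoding 34.37.29: 34→(34−16)÷1=18=r, 37→(37−16)÷1=21=u, 29→(29−16)÷1=13=m.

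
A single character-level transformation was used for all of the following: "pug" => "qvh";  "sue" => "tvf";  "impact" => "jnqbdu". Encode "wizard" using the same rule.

xjabse

Compare letters: p→q is +1, u→v is +1, g→h is +1 — a constant shift. This is a Caesar cipher with shift 1.
On wizard: w+1=x, i+1=j, z+1=a, a+1=b, r+1=s, d+1=e.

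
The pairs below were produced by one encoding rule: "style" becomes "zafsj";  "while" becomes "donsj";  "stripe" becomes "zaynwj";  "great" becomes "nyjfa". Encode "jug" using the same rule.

Two shifts are in play — +5 for a/e/i/o/u, +7 for every other letter.
On jug: j(cons)+7=q, u(vowel)+5=z, g(cons)+7=n.

qzn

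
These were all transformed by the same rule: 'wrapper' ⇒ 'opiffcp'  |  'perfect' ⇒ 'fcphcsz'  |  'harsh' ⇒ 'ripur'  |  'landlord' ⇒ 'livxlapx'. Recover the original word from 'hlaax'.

flood

Treating letters as 0–25, the rule is x ↦ 5x + 8 (mod 26).
Decoding hlaax: h(7)→21·(7−8)≡5=f; l(11)→21·(11−8)≡11=l; a(0)→21·(0−8)≡14=o; a(0)→21·(0−8)≡14=o; x(23)→21·(23−8)≡3=d (all mod 26).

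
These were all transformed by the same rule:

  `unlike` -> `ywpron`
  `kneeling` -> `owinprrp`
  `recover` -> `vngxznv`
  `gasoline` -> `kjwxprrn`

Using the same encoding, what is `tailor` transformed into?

xjmusa

Shifts by position in unlike: pos 0: u→y (+4), pos 1: n→w (+9), pos 2: l→p (+4), pos 3: i→r (+9) — repeating every 2. It's a Vigenère-style cipher with numeric key [4,9]: position i shifts by key[i mod 2].
On tailor: t+4=x, a+9=j, i+4=m, l+9=u, o+4=s, r+9=a.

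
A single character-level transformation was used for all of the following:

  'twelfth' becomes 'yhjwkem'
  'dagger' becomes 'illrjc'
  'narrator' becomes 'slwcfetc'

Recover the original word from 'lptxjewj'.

geometry

Shifts by position in twelfth: pos 0: t→y (+5), pos 1: w→h (+11), pos 2: e→j (+5), pos 3: l→w (+11) — repeating every 2. A repeating key of period 2 is used — shifts +5, +11 over and over.
Undoing it on lptxjewj: l−5=g, p−11=e, t−5=o, x−11=m, j−5=e, e−11=t, w−5=r, j−11=y.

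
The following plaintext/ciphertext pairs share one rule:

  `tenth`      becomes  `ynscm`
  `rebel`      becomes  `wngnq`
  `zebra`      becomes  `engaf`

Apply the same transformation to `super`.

Shifts by position in tenth: pos 0: t→y (+5), pos 1: e→n (+9), pos 2: n→s (+5), pos 3: t→c (+9) — repeating every 2. A repeating key of period 2 is used — shifts +5, +9 over and over.
For super: s+5=x, u+9=d, p+5=u, e+9=n, r+5=w.

xdunw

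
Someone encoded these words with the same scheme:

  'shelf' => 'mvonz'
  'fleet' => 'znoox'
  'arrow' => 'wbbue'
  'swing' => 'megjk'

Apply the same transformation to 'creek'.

sbooc

s(18)→m(12) and h(7)→v(21) fit y≡11x+22 (mod 26); the inverse of 11 mod 26 is 19. Each letter's alphabet position (a=0..z=25) is mapped through 11·x+22 mod 26 — an affine cipher.
On creek: c(2)→11·2+22≡18=s; r(17)→11·17+22≡1=b; e(4)→11·4+22≡14=o; e(4)→11·4+22≡14=o; k(10)→11·10+22≡2=c (all mod 26).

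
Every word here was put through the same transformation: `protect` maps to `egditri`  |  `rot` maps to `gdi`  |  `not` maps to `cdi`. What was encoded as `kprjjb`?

vacuum

Compare letters: p→e is +15, r→g is +15, o→d is +15 — a constant shift. It's a constant shift of +15 (ROT15).
Decoding kprjjb: k−15=v, p−15=a, r−15=c, j−15=u, j−15=u, b−15=m.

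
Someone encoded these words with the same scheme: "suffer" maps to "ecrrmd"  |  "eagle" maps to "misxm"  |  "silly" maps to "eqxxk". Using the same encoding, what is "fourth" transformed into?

rwcdft

The shift depends on letter class: consonant s→e is +12, but vowel u→c is +8. Vowels shift forward by 8 and consonants shift forward by 12.
On fourth: f(cons)+12=r, o(vowel)+8=w, u(vowel)+8=c, r(cons)+12=d, t(cons)+12=f, h(cons)+12=t.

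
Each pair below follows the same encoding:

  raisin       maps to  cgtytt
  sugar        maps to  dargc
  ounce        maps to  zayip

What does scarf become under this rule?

dilxq

A repeating key of period 2 is used — shifts +11, +6 over and over.
For scarf: s+11=d, c+6=i, a+11=l, r+6=x, f+11=q.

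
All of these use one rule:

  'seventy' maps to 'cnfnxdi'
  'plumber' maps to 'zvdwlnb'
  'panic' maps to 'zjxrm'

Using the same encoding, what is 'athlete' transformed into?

jdrvndn

The rule splits by letter class: vowels +9, consonants +10.
Applying it to athlete: a(vowel)+9=j, t(cons)+10=d, h(cons)+10=r, l(cons)+10=v, e(vowel)+9=n, t(cons)+10=d, e(vowel)+9=n.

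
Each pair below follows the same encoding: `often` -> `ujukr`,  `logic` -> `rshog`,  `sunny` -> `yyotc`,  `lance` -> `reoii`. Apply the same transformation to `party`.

veszc

Shifts by position in often: pos 0: o→u (+6), pos 1: f→j (+4), pos 2: t→u (+1), pos 3: e→k (+6), pos 4: n→r (+4) — repeating every 3. A repeating key of period 3 is used — shifts +6, +4, +1 over and over.
On party: p+6=v, a+4=e, r+1=s, t+6=z, y+4=c.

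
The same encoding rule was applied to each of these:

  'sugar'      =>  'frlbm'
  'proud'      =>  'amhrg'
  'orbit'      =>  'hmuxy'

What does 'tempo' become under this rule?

yzvah

This is an affine cipher: with a=0,…,z=25, each position x becomes (19x+1) mod 26.
Applying it to tempo: t(19)→19·19+1≡24=y; e(4)→19·4+1≡25=z; m(12)→19·12+1≡21=v; p(15)→19·15+1≡0=a; o(14)→19·14+1≡7=h (all mod 26).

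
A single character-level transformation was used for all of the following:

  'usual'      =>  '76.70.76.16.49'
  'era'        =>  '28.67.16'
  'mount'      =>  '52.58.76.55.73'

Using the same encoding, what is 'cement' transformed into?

22.28.52.28.55.73

Each letter becomes 3×(its alphabet position, a=1..z=26) + 13.
On cement: c=3→22, e=5→28, m=13→52, e=5→28, n=14→55, t=20→73.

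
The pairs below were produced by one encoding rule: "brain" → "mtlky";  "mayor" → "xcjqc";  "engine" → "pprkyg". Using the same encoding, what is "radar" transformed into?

ccocc

A repeating key of period 2 is used — shifts +11, +2 over and over.
Applying it to radar: r+11=c, a+2=c, d+11=o, a+2=c, r+11=c.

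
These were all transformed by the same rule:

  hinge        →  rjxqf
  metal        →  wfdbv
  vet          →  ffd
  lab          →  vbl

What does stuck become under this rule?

cdvmu

The shift depends on letter class: consonant h→r is +10, but vowel i→j is +1. The rule splits by letter class: vowels +1, consonants +10.
Applying it to stuck: s(cons)+10=c, t(cons)+10=d, u(vowel)+1=v, c(cons)+10=m, k(cons)+10=u.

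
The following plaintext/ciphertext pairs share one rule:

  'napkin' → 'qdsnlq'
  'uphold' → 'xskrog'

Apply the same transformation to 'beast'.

Compare letters: n→q is +3, a→d is +3, p→s is +3 — a constant shift. It's a constant shift of +3 (ROT3).
On beast: b+3=e, e+3=h, a+3=d, s+3=v, t+3=w.

ehdvw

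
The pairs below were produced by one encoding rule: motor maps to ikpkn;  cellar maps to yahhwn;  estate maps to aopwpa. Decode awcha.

Compare letters: m→i is +22, o→k is +22, t→p is +22 — a constant shift. Each letter is shifted forward by 22 in the alphabet (a Caesar shift of +22).
Reversing it on awcha: a−22=e, w−22=a, c−22=g, h−22=l, a−22=e.

eagle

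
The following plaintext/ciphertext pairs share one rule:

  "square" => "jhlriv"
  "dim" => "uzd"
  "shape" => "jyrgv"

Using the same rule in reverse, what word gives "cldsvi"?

Compare letters: s→j is +17, q→h is +17, u→l is +17 — a constant shift. Every letter moves 17 places later in the alphabet, wrapping around z→a.
Decoding cldsvi: c−17=l, l−17=u, d−17=m, s−17=b, v−17=e, i−17=r.

lumber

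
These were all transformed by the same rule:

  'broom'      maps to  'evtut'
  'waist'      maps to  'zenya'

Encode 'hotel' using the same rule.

In broom: b→e is +3, r→v is +4, o→t is +5, o→u is +6 — the shift increases by 1 each position. Letter i (0-indexed) is shifted by i+3, so successive shifts are 3, 4, 5, ….
On hotel: h+3=k, o+4=s, t+5=y, e+6=k, l+7=s.

ksyks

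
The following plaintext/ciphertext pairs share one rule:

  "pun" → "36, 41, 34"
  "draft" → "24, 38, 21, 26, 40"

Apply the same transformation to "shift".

Each letter is replaced by its alphabet position (a=1..z=26) + 20.
Applying it to shift: s=19→39, h=8→28, i=9→29, f=6→26, t=20→40.

39, 28, 29, 26, 40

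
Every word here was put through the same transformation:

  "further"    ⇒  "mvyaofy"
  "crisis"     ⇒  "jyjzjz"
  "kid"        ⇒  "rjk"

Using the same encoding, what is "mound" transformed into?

tpvuk

The shift depends on letter class: consonant f→m is +7, but vowel u→v is +1. Two shifts are in play — +1 for a/e/i/o/u, +7 for every other letter.
On mound: m(cons)+7=t, o(vowel)+1=p, u(vowel)+1=v, n(cons)+7=u, d(cons)+7=k.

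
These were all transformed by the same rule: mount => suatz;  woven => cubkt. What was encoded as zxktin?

trench

Each letter is shifted forward by 6 in the alphabet (a Caesar shift of +6).
Undoing it on zxktin: z−6=t, x−6=r, k−6=e, t−6=n, i−6=c, n−6=h.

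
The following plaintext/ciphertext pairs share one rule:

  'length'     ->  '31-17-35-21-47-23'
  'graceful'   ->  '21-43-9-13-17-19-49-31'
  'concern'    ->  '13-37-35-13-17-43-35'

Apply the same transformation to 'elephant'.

17-31-17-39-23-9-35-47

l(#12)→31 and e(#5)→17: differences scale by 2, so n = 2·pos + 7. Each letter becomes 2×(its alphabet position, a=1..z=26) + 7.
For elephant: e=5→17, l=12→31, e=5→17, p=16→39, h=8→23, a=1→9, n=14→35, t=20→47.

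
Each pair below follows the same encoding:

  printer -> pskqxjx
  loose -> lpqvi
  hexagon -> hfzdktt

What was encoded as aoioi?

angle

In printer: p→p is +0, r→s is +1, i→k is +2, n→q is +3 — the shift increases by 1 each position. Each letter shifts forward by its position index (0, 1, 2, …) — the shift grows by one for each successive letter.
Reversing it on aoioi: a−0=a, o−1=n, i−2=g, o−3=l, i−4=e.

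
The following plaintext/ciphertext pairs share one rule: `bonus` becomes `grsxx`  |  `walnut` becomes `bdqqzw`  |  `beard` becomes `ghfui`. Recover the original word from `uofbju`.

Shifts by position in bonus: pos 0: b→g (+5), pos 1: o→r (+3), pos 2: n→s (+5), pos 3: u→x (+3) — repeating every 2. It's a Vigenère-style cipher with numeric key [5,3]: position i shifts by key[i mod 2].
Decoding uofbju: u−5=p, o−3=l, f−5=a, b−3=y, j−5=e, u−3=r.

player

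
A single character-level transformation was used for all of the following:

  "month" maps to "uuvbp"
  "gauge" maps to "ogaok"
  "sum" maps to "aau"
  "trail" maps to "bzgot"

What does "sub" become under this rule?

aaj

The rule splits by letter class: vowels +6, consonants +8.
On sub: s(cons)+8=a, u(vowel)+6=a, b(cons)+8=j.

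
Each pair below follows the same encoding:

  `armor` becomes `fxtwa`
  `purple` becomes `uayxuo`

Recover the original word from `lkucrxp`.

genuine

The shift increases by 1 at each position, starting from +5: 5, 6, 7, ….
Decoding lkucrxp: l−5=g, k−6=e, u−7=n, c−8=u, r−9=i, x−10=n, p−11=e.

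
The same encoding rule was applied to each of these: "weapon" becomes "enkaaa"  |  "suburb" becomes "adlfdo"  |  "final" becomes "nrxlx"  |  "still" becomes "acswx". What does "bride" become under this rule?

Each letter shifts forward by (position + 8), i.e. 8, 9, 10, … — the shift grows by one for each successive letter.
On bride: b+8=j, r+9=a, i+10=s, d+11=o, e+12=q.

jasoq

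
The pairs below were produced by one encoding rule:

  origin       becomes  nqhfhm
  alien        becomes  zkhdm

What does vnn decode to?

woo

Compare letters: o→n is +25, r→q is +25, i→h is +25 — a constant shift. Every letter moves 25 places later in the alphabet, wrapping around z→a.
Reversing it on vnn: v−25=w, n−25=o, n−25=o.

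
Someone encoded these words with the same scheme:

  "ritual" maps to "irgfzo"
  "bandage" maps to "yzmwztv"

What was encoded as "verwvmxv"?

This is the alphabet-reversal cipher (Atbash): a becomes z, b becomes y, etc.
Decoding verwvmxv: v↔e, e↔v, r↔i, w↔d, v↔e, m↔n, x↔c, v↔e.

evidence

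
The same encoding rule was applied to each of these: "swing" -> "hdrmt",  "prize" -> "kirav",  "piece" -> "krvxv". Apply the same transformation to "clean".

Each pair mirrors across the alphabet (s↔h, w↔d, i↔r): positions sum to 25. This is the alphabet-reversal cipher (Atbash): a becomes z, b becomes y, etc.
For clean: c↔x, l↔o, e↔v, a↔z, n↔m.

xovzm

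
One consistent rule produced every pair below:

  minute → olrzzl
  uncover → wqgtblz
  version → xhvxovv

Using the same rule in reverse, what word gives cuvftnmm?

arranged

Each letter shifts forward by (position + 2), i.e. 2, 3, 4, … — the shift grows by one for each successive letter.
Reversing it on cuvftnmm: c−2=a, u−3=r, v−4=r, f−5=a, t−6=n, n−7=g, m−8=e, m−9=d.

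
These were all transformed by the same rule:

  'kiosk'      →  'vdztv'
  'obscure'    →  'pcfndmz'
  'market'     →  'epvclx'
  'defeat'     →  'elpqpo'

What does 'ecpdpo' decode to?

desert

The output letters match the input read backwards, each shifted +11: kiosk reversed is ksoik. Read the word backwards and shift each letter +11.
Undoing it on ecpdpo: shift back: e−11=t, c−11=r, p−11=e, d−11=s, p−11=e, o−11=d → tresed; then reverse → desert.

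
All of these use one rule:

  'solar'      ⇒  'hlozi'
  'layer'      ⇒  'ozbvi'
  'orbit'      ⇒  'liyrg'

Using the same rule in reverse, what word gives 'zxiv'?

acre

Each pair mirrors across the alphabet (s↔h, o↔l, l↔o): positions sum to 25. Letters are reflected about the middle of the alphabet (position → 25−position): Atbash.
Undoing it on zxiv: z↔a, x↔c, i↔r, v↔e.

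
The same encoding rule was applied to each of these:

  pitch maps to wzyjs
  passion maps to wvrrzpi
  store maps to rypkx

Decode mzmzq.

Each letter's alphabet position (a=0..z=25) is mapped through 7·x+21 mod 26 — an affine cipher.
Undoing it on mzmzq: m(12)→15·(12−21)≡21=v; z(25)→15·(25−21)≡8=i; m(12)→15·(12−21)≡21=v; z(25)→15·(25−21)≡8=i; q(16)→15·(16−21)≡3=d (all mod 26).

vivid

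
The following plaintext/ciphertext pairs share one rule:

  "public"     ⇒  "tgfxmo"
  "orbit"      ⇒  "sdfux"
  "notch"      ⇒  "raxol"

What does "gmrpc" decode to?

candy

Shifts by position in public: pos 0: p→t (+4), pos 1: u→g (+12), pos 2: b→f (+4), pos 3: l→x (+12) — repeating every 2. It's a Vigenère-style cipher with numeric key [4,12]: position i shifts by key[i mod 2].
Undoing it on gmrpc: g−4=c, m−12=a, r−4=n, p−12=d, c−4=y.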